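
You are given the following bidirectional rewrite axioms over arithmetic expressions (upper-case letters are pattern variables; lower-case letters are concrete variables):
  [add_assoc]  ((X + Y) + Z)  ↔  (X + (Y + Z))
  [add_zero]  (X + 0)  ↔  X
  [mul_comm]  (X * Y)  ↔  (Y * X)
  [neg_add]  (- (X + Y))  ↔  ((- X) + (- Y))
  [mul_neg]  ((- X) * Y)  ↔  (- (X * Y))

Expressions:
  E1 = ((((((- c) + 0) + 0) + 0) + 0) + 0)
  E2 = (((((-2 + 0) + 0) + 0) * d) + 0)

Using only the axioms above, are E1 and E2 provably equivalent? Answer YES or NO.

NO

Every axiom is a valid identity, so a rewrite proof would force E1 and E2 to agree under every assignment.
At c=0, d=1: E1 = 0 but E2 = -2; they differ, so no derivation exists.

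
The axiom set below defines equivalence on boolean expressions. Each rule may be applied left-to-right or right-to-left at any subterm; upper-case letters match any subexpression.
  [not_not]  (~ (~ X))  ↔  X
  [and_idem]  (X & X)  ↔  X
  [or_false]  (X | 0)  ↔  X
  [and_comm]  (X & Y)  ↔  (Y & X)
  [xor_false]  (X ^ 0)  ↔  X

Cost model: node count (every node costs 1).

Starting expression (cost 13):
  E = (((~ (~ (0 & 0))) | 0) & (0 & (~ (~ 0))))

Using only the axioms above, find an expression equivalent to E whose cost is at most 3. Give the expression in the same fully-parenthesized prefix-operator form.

1. [or_false →] ((~ (~ (0 & 0))) | 0)  →  (~ (~ (0 & 0)));  E = ((~ (~ (0 & 0))) & (0 & (~ (~ 0))))
2. [not_not →] (~ (~ (0 & 0)))  →  (0 & 0);  E = ((0 & 0) & (0 & (~ (~ 0))))
3. [not_not →] (~ (~ 0))  →  0;  E = ((0 & 0) & (0 & 0))
4. [and_idem →] ((0 & 0) & (0 & 0))  →  (0 & 0);  cost 3 ≤ 3, done

(0 & 0)   [cost 3]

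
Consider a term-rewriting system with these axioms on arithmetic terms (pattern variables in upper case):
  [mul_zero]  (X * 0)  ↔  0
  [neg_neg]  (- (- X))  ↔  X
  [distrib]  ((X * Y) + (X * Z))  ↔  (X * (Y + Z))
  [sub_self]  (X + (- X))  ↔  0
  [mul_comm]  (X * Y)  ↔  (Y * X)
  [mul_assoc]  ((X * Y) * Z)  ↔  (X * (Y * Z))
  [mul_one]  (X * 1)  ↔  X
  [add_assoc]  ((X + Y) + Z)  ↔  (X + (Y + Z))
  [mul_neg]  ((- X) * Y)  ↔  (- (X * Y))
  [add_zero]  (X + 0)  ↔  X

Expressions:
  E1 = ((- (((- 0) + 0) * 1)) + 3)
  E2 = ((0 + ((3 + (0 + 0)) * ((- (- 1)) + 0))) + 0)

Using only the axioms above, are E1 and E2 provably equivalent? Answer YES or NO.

1. [add_zero →] ((- 0) + 0)  →  (- 0);  E1 = ((- ((- 0) * 1)) + 3)
2. [mul_one →] ((- 0) * 1)  →  (- 0);  E1 = ((- (- 0)) + 3)
3. [neg_neg →] (- (- 0))  →  0;  E1 = (0 + 3)
4. [add_zero ←] 3  →  (3 + 0);  E1 = (0 + (3 + 0))
5. [mul_one ←] (3 + 0)  →  ((3 + 0) * 1);  E1 = (0 + ((3 + 0) * 1))
6. [add_zero ←] 0  →  (0 + 0);  E1 = (0 + ((3 + (0 + 0)) * 1))
7. [add_zero ←] (0 + ((3 + (0 + 0)) * 1))  →  ((0 + ((3 + (0 + 0)) * 1)) + 0)
8. [neg_neg ←] 1  →  (- (- 1));  E1 = ((0 + ((3 + (0 + 0)) * (- (- 1)))) + 0)
9. [add_zero ←] (- (- 1))  →  ((- (- 1)) + 0);  this is E2

YES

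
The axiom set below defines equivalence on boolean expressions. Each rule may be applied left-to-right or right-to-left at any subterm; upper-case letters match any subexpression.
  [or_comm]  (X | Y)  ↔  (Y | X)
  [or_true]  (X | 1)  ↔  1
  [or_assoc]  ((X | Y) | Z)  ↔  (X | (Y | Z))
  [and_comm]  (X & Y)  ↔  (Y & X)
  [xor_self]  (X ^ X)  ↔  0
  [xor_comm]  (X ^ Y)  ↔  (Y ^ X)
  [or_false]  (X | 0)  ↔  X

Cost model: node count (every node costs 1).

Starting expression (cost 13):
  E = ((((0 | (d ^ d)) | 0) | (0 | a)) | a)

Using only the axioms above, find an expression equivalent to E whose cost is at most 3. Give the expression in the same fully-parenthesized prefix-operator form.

(1) (d ^ d)  =[xor_self →]=  0    ⊢ ((((0 | 0) | 0) | (0 | a)) | a)
(2) (0 | a)  =[or_comm →]=  (a | 0)    ⊢ ((((0 | 0) | 0) | (a | 0)) | a)
(3) (a | 0)  =[or_false →]=  a    ⊢ ((((0 | 0) | 0) | a) | a)
(4) ((0 | 0) | 0)  =[or_false →]=  (0 | 0)    ⊢ (((0 | 0) | a) | a)
(5) (0 | 0)  =[or_false →]=  0    ⊢ ((0 | a) | a)
(6) ((0 | a) | a)  =[or_assoc →]=  (0 | (a | a))
(7) (0 | (a | a))  =[or_comm →]=  ((a | a) | 0)
(8) ((a | a) | 0)  =[or_false →]=  (a | a)    ⊢ cost 3, within 3

(a | a)   [cost 3]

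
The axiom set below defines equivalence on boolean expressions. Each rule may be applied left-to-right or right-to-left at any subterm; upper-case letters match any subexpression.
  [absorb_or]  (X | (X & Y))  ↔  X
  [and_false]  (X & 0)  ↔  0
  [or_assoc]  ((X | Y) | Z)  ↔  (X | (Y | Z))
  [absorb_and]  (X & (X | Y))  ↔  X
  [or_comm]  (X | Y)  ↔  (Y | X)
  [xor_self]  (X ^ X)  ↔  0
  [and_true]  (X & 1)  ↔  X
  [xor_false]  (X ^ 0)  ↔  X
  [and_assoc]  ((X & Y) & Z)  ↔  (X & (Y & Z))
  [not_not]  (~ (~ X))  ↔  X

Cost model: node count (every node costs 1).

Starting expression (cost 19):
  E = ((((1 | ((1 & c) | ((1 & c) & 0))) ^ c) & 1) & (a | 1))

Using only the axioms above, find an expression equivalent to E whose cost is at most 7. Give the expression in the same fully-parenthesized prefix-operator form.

((1 ^ c) & (a | 1))   [cost 7]

step 1: absorb_or (→) rewrites ((1 & c) | ((1 & c) & 0)) into (1 & c), now ((((1 | (1 & c)) ^ c) & 1) & (a | 1))
step 2: and_true (→) rewrites (((1 | (1 & c)) ^ c) & 1) into ((1 | (1 & c)) ^ c), now (((1 | (1 & c)) ^ c) & (a | 1))
step 3: absorb_or (→) rewrites (1 | (1 & c)) into 1, reaching cost 7 (bound 7)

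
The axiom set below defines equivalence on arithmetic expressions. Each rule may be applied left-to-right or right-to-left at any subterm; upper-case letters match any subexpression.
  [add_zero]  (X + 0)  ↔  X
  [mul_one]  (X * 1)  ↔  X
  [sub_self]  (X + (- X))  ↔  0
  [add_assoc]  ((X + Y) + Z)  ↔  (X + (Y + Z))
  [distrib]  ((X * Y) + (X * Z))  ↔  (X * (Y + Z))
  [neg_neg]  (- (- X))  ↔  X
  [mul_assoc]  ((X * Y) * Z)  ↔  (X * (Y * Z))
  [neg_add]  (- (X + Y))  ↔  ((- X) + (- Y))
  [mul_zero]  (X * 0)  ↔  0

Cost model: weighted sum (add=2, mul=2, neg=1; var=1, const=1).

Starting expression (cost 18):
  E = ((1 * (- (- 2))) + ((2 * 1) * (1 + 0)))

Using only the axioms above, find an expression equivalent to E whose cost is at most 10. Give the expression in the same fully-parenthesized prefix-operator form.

((1 * 2) + (2 * 1))   [cost 10]

1. [add_zero →] (1 + 0)  →  1;  E = ((1 * (- (- 2))) + ((2 * 1) * 1))
2. [mul_one →] (2 * 1)  →  2;  E = ((1 * (- (- 2))) + (2 * 1))
3. [neg_neg →] (- (- 2))  →  2;  cost 10 ≤ 10, done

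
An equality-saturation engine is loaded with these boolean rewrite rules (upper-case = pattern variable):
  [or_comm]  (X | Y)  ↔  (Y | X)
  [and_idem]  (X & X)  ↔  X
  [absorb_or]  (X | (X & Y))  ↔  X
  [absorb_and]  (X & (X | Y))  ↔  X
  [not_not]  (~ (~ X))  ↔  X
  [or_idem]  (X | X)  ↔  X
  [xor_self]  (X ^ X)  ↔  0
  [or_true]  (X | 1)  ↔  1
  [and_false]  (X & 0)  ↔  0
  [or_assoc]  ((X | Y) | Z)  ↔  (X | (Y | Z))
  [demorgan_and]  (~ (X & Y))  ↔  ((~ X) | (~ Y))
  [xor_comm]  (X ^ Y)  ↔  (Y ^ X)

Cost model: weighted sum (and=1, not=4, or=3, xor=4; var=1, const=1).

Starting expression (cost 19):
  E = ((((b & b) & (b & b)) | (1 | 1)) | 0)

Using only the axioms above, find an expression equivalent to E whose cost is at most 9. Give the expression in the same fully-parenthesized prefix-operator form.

((b | 1) | 0)   [cost 9]

1. [and_idem →] ((b & b) & (b & b))  →  (b & b);  E = (((b & b) | (1 | 1)) | 0)
2. [or_idem →] (1 | 1)  →  1;  E = (((b & b) | 1) | 0)
3. [and_idem →] (b & b)  →  b;  cost 9 ≤ 9, done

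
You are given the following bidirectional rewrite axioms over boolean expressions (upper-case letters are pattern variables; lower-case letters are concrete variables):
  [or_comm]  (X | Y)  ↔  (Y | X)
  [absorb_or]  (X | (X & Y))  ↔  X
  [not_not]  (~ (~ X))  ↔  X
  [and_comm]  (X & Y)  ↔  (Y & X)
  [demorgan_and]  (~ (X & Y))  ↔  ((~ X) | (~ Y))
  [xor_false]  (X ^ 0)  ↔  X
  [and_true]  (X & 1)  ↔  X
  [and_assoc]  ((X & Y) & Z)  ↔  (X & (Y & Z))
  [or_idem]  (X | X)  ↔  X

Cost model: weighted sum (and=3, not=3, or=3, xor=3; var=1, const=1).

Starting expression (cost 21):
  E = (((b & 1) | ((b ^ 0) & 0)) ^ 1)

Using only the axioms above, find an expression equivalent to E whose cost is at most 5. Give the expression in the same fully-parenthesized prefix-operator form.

(1) (b & 1)  =[and_true →]=  b    ⊢ ((b | ((b ^ 0) & 0)) ^ 1)
(2) (b ^ 0)  =[xor_false →]=  b    ⊢ ((b | (b & 0)) ^ 1)
(3) (b | (b & 0))  =[absorb_or →]=  b    ⊢ cost 5, within 5

(b ^ 1)   [cost 5]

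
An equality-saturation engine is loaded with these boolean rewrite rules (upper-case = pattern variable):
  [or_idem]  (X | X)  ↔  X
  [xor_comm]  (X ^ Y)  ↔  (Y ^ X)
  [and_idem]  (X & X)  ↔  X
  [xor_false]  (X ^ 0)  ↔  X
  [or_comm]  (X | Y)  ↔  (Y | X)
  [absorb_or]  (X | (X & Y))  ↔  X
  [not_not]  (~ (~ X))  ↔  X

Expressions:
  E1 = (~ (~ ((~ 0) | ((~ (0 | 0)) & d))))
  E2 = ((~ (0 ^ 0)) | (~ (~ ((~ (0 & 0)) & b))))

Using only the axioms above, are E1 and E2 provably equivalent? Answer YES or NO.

YES

(1) (0 | 0)  =[or_idem →]=  0    ⊢ (~ (~ ((~ 0) | ((~ 0) & d))))
(2) ((~ 0) | ((~ 0) & d))  =[absorb_or →]=  (~ 0)    ⊢ (~ (~ (~ 0)))
(3) (~ (~ 0))  =[not_not →]=  0    ⊢ (~ 0)
(4) (~ 0)  =[absorb_or ←]=  ((~ 0) | ((~ 0) & b))
(5) 0  =[and_idem ←]=  (0 & 0)    ⊢ ((~ 0) | ((~ (0 & 0)) & b))
(6) 0  =[xor_false ←]=  (0 ^ 0)    ⊢ ((~ (0 ^ 0)) | ((~ (0 & 0)) & b))
(7) ((~ (0 & 0)) & b)  =[not_not ←]=  (~ (~ ((~ (0 & 0)) & b)))    ⊢ E2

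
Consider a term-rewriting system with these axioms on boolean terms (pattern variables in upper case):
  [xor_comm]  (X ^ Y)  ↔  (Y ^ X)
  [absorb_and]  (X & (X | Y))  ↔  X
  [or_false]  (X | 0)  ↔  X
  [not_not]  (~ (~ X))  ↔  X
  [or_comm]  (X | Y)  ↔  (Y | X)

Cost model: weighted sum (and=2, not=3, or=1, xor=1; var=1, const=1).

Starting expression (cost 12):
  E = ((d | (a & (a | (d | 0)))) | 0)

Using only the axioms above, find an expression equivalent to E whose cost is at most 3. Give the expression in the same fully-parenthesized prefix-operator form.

(d | a)   [cost 3]

(1) (d | 0)  =[or_false →]=  d    ⊢ ((d | (a & (a | d))) | 0)
(2) (a & (a | d))  =[absorb_and →]=  a    ⊢ ((d | a) | 0)
(3) ((d | a) | 0)  =[or_false →]=  (d | a)    ⊢ cost 3, within 3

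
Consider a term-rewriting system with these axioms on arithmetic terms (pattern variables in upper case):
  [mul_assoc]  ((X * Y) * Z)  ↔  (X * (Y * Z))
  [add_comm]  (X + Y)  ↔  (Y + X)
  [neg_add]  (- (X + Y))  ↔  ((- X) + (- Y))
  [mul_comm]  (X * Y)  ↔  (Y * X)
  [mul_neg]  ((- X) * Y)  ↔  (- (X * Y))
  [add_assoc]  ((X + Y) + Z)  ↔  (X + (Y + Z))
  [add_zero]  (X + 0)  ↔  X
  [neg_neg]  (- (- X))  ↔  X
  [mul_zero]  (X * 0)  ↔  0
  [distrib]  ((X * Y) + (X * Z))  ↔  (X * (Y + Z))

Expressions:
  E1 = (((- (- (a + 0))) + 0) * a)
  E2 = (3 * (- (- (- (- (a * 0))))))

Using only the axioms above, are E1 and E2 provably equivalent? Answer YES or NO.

NO

Every axiom is a valid identity, so a rewrite proof would force E1 and E2 to agree under every assignment.
At a=1: E1 = 1 but E2 = 0; they differ, so no derivation exists.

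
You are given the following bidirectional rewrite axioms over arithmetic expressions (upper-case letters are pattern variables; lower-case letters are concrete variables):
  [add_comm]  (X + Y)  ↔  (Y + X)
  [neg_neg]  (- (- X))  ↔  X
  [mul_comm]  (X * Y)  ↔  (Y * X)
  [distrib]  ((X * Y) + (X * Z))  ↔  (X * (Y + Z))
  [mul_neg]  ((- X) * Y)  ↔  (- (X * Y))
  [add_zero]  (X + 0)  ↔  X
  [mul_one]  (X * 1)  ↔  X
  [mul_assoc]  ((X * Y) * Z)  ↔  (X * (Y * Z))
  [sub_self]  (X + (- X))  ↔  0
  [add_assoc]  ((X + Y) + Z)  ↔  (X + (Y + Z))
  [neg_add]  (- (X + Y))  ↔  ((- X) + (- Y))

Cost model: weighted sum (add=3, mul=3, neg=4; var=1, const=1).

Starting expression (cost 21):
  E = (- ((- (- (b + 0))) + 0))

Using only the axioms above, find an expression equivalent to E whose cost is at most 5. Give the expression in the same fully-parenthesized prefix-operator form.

(- b)   [cost 5]

step 1: add_zero (→) rewrites ((- (- (b + 0))) + 0) into (- (- (b + 0))), now (- (- (- (b + 0))))
step 2: add_zero (→) rewrites (b + 0) into b, now (- (- (- b)))
step 3: neg_neg (→) rewrites (- (- b)) into b, reaching cost 5 (bound 5)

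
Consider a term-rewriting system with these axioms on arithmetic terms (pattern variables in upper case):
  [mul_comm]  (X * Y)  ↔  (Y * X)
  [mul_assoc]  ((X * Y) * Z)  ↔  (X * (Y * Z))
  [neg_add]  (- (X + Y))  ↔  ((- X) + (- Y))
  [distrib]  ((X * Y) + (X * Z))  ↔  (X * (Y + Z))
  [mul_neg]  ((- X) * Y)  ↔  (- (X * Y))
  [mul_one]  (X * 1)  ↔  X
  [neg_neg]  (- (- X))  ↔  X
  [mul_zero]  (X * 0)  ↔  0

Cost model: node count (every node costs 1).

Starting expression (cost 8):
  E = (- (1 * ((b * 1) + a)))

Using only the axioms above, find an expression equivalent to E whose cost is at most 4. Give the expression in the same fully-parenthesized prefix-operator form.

(- (b + a))   [cost 4]

step 1: mul_comm (→) rewrites (1 * ((b * 1) + a)) into (((b * 1) + a) * 1), now (- (((b * 1) + a) * 1))
step 2: mul_one (→) rewrites (b * 1) into b, now (- ((b + a) * 1))
step 3: mul_one (→) rewrites ((b + a) * 1) into (b + a), reaching cost 4 (bound 4)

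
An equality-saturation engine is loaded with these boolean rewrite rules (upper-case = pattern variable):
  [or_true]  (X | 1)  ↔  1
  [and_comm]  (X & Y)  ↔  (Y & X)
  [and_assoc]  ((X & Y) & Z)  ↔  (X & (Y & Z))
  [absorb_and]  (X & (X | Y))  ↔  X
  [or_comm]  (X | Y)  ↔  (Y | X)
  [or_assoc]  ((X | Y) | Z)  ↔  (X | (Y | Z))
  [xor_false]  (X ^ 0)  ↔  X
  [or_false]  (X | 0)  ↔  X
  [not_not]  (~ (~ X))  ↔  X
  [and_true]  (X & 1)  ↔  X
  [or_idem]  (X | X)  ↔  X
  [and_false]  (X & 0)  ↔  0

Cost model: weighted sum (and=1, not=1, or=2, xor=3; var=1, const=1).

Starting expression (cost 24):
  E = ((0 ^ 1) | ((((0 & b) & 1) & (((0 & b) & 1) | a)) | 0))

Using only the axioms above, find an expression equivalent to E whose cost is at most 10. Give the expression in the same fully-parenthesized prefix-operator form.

step 1: absorb_and (→) rewrites (((0 & b) & 1) & (((0 & b) & 1) | a)) into ((0 & b) & 1), now ((0 ^ 1) | (((0 & b) & 1) | 0))
step 2: or_false (→) rewrites (((0 & b) & 1) | 0) into ((0 & b) & 1), now ((0 ^ 1) | ((0 & b) & 1))
step 3: and_true (→) rewrites ((0 & b) & 1) into (0 & b), reaching cost 10 (bound 10)

((0 ^ 1) | (0 & b))   [cost 10]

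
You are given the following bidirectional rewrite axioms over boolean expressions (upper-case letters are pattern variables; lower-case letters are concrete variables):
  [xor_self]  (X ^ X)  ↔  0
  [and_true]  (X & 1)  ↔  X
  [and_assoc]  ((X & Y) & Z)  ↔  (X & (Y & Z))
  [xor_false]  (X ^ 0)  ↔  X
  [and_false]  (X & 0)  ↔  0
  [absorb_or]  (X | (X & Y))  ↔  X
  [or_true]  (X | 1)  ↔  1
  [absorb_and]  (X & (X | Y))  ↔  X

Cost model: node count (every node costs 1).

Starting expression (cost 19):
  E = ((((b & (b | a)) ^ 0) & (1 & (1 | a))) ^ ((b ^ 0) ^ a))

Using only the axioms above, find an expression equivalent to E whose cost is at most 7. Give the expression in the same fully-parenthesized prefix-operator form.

((b ^ 0) ^ (b ^ a))   [cost 7]

1. [absorb_and →] (b & (b | a))  →  b;  E = (((b ^ 0) & (1 & (1 | a))) ^ ((b ^ 0) ^ a))
2. [absorb_and →] (1 & (1 | a))  →  1;  E = (((b ^ 0) & 1) ^ ((b ^ 0) ^ a))
3. [and_true →] ((b ^ 0) & 1)  →  (b ^ 0);  E = ((b ^ 0) ^ ((b ^ 0) ^ a))
4. [xor_false →] (b ^ 0)  →  b;  cost 7 ≤ 7, done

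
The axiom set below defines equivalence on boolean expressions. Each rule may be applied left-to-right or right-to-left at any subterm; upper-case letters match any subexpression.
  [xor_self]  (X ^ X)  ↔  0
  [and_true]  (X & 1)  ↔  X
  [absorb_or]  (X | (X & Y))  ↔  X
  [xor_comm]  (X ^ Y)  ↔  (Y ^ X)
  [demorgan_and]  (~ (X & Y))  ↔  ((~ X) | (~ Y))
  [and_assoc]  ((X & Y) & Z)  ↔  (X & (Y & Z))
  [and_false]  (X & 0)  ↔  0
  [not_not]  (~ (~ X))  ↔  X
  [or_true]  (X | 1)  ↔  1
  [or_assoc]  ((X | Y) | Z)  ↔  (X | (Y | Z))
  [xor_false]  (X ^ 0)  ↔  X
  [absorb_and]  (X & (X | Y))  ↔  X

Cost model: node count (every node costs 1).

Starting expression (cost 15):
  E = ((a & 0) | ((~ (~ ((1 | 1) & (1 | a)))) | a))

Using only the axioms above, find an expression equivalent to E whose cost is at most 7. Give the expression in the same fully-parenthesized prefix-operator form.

(1) (1 | 1)  =[or_true →]=  1    ⊢ ((a & 0) | ((~ (~ (1 & (1 | a)))) | a))
(2) (1 & (1 | a))  =[absorb_and →]=  1    ⊢ ((a & 0) | ((~ (~ 1)) | a))
(3) (~ (~ 1))  =[not_not →]=  1    ⊢ cost 7, within 7

((a & 0) | (1 | a))   [cost 7]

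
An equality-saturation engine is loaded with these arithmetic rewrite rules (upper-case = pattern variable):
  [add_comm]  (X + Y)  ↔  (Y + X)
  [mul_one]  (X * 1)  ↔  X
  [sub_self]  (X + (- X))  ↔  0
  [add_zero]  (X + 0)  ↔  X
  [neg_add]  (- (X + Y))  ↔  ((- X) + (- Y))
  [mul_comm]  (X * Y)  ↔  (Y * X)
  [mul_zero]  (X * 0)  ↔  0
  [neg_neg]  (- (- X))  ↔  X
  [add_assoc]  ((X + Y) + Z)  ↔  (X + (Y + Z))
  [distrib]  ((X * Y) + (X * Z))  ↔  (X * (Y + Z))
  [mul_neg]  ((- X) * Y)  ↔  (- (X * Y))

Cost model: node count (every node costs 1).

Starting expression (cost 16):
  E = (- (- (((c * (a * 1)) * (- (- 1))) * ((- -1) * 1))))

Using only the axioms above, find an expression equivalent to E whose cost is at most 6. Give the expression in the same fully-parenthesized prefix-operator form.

((c * a) * (- -1))   [cost 6]

1. [neg_neg →] (- (- (((c * (a * 1)) * (- (- 1))) * ((- -1) * 1))))  →  (((c * (a * 1)) * (- (- 1))) * ((- -1) * 1))
2. [neg_neg →] (- (- 1))  →  1;  E = (((c * (a * 1)) * 1) * ((- -1) * 1))
3. [mul_one →] ((- -1) * 1)  →  (- -1);  E = (((c * (a * 1)) * 1) * (- -1))
4. [mul_one →] ((c * (a * 1)) * 1)  →  (c * (a * 1));  E = ((c * (a * 1)) * (- -1))
5. [mul_one →] (a * 1)  →  a;  cost 6 ≤ 6, done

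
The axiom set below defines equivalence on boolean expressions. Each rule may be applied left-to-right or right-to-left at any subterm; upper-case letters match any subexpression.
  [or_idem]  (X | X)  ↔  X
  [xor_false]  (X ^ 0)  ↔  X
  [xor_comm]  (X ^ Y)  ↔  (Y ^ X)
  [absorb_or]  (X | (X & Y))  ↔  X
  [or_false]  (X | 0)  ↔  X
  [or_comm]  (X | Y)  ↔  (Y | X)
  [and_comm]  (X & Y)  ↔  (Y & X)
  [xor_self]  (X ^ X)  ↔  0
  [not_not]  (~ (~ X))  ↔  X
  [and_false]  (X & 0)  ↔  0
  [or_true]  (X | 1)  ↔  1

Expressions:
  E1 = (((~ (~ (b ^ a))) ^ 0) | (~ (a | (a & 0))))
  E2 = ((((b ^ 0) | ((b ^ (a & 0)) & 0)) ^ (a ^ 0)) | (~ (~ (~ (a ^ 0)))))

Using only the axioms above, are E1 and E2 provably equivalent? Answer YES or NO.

step 1: not_not (→) rewrites (~ (~ (b ^ a))) into (b ^ a), now (((b ^ a) ^ 0) | (~ (a | (a & 0))))
step 2: xor_false (→) rewrites ((b ^ a) ^ 0) into (b ^ a), now ((b ^ a) | (~ (a | (a & 0))))
step 3: absorb_or (→) rewrites (a | (a & 0)) into a, now ((b ^ a) | (~ a))
step 4: xor_false (←) rewrites a into (a ^ 0), now ((b ^ a) | (~ (a ^ 0)))
step 5: not_not (←) rewrites (~ (a ^ 0)) into (~ (~ (~ (a ^ 0)))), now ((b ^ a) | (~ (~ (~ (a ^ 0)))))
step 6: xor_false (←) rewrites b into (b ^ 0), now (((b ^ 0) ^ a) | (~ (~ (~ (a ^ 0)))))
step 7: xor_false (←) rewrites a into (a ^ 0), now (((b ^ 0) ^ (a ^ 0)) | (~ (~ (~ (a ^ 0)))))
step 8: absorb_or (←) rewrites (b ^ 0) into ((b ^ 0) | ((b ^ 0) & 0)), now ((((b ^ 0) | ((b ^ 0) & 0)) ^ (a ^ 0)) | (~ (~ (~ (a ^ 0)))))
step 9: and_false (←) rewrites 0 into (a & 0), which is E2

YES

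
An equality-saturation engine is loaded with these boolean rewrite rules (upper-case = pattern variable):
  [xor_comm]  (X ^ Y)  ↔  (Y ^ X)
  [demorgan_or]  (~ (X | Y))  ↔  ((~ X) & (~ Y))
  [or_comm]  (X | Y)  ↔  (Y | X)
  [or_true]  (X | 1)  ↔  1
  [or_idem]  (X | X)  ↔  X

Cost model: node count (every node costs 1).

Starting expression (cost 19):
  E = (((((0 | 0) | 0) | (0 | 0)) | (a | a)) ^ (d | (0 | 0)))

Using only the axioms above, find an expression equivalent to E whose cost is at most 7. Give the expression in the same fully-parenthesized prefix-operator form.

((0 | a) ^ (d | 0))   [cost 7]

1. [or_idem →] (0 | 0)  →  0;  E = ((((0 | 0) | (0 | 0)) | (a | a)) ^ (d | (0 | 0)))
2. [or_idem →] ((0 | 0) | (0 | 0))  →  (0 | 0);  E = (((0 | 0) | (a | a)) ^ (d | (0 | 0)))
3. [or_idem →] (0 | 0)  →  0;  E = ((0 | (a | a)) ^ (d | (0 | 0)))
4. [or_idem →] (0 | 0)  →  0;  E = ((0 | (a | a)) ^ (d | 0))
5. [or_idem →] (a | a)  →  a;  cost 7 ≤ 7, done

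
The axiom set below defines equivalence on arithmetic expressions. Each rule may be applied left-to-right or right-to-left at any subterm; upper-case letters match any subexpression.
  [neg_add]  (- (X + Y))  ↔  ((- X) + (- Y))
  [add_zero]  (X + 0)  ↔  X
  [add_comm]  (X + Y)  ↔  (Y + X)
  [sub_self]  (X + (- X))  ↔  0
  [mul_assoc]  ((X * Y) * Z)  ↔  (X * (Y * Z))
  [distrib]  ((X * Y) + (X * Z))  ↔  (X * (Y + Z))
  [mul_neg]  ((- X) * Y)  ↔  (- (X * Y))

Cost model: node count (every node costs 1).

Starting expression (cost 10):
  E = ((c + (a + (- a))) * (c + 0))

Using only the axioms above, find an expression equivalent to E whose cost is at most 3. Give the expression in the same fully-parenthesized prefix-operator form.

1. [sub_self →] (a + (- a))  →  0;  E = ((c + 0) * (c + 0))
2. [add_zero →] (c + 0)  →  c;  E = (c * (c + 0))
3. [add_zero →] (c + 0)  →  c;  cost 3 ≤ 3, done

(c * c)   [cost 3]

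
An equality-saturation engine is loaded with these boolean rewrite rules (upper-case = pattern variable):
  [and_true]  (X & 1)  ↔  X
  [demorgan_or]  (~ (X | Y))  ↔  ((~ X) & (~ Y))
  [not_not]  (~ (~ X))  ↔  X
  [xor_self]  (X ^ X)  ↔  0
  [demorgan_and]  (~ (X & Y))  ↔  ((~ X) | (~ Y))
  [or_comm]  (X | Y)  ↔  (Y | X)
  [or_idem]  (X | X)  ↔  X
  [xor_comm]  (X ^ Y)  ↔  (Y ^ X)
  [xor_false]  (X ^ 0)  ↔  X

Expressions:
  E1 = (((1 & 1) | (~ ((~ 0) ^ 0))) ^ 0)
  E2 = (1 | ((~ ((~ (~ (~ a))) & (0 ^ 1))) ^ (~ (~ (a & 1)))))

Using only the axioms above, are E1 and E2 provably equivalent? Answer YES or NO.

YES

1. [xor_false →] (((1 & 1) | (~ ((~ 0) ^ 0))) ^ 0)  →  ((1 & 1) | (~ ((~ 0) ^ 0)))
2. [xor_false →] ((~ 0) ^ 0)  →  (~ 0);  E1 = ((1 & 1) | (~ (~ 0)))
3. [and_true →] (1 & 1)  →  1;  E1 = (1 | (~ (~ 0)))
4. [not_not →] (~ (~ 0))  →  0;  E1 = (1 | 0)
5. [xor_self ←] 0  →  (a ^ a);  E1 = (1 | (a ^ a))
6. [not_not ←] a  →  (~ (~ a));  E1 = (1 | ((~ (~ a)) ^ a))
7. [and_true ←] (~ a)  →  ((~ a) & 1);  E1 = (1 | ((~ ((~ a) & 1)) ^ a))
8. [xor_false ←] 1  →  (1 ^ 0);  E1 = (1 | ((~ ((~ a) & (1 ^ 0))) ^ a))
9. [xor_comm →] (1 ^ 0)  →  (0 ^ 1);  E1 = (1 | ((~ ((~ a) & (0 ^ 1))) ^ a))
10. [and_true ←] a  →  (a & 1);  E1 = (1 | ((~ ((~ a) & (0 ^ 1))) ^ (a & 1)))
11. [not_not ←] (a & 1)  →  (~ (~ (a & 1)));  E1 = (1 | ((~ ((~ a) & (0 ^ 1))) ^ (~ (~ (a & 1)))))
12. [not_not ←] a  →  (~ (~ a));  this is E2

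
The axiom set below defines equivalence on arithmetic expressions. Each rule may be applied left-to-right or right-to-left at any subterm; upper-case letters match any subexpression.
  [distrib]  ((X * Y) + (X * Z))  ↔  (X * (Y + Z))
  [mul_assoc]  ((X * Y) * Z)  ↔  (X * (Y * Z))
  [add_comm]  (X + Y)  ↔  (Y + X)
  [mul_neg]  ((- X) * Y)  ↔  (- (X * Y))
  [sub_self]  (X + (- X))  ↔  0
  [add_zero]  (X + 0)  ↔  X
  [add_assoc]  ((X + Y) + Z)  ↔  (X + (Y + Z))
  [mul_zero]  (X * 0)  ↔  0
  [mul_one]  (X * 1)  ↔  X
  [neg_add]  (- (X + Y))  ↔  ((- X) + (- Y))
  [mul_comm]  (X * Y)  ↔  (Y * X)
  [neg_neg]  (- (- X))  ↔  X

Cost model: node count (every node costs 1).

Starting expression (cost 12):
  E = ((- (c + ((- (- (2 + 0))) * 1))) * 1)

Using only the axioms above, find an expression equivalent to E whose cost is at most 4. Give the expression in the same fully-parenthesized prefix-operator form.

1. [neg_neg →] (- (- (2 + 0)))  →  (2 + 0);  E = ((- (c + ((2 + 0) * 1))) * 1)
2. [add_zero →] (2 + 0)  →  2;  E = ((- (c + (2 * 1))) * 1)
3. [mul_one →] (2 * 1)  →  2;  E = ((- (c + 2)) * 1)
4. [mul_one →] ((- (c + 2)) * 1)  →  (- (c + 2));  cost 4 ≤ 4, done

(- (c + 2))   [cost 4]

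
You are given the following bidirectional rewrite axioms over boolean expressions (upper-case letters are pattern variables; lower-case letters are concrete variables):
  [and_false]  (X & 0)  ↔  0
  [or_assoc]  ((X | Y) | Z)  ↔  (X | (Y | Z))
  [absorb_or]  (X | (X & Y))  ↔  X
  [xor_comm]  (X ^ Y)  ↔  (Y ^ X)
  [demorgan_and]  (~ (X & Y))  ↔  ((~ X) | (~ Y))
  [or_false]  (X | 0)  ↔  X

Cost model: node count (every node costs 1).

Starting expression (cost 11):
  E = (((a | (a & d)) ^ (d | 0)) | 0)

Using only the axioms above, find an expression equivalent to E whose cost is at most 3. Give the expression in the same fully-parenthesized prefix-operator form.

(a ^ d)   [cost 3]

1. [absorb_or →] (a | (a & d))  →  a;  E = ((a ^ (d | 0)) | 0)
2. [or_false →] ((a ^ (d | 0)) | 0)  →  (a ^ (d | 0))
3. [or_false →] (d | 0)  →  d;  cost 3 ≤ 3, done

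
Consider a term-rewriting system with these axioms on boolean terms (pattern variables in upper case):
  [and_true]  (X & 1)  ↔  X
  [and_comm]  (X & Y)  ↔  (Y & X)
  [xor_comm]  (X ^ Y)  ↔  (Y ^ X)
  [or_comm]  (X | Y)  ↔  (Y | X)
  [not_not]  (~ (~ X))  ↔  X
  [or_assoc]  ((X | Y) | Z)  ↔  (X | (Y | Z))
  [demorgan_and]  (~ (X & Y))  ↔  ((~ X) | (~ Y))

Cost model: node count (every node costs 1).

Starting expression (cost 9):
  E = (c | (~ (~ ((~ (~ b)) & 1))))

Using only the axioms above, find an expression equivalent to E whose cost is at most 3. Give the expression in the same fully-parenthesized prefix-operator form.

(c | b)   [cost 3]

step 1: and_true (→) rewrites ((~ (~ b)) & 1) into (~ (~ b)), now (c | (~ (~ (~ (~ b)))))
step 2: not_not (→) rewrites (~ (~ (~ b))) into (~ b), now (c | (~ (~ b)))
step 3: not_not (→) rewrites (~ (~ b)) into b, reaching cost 3 (bound 3)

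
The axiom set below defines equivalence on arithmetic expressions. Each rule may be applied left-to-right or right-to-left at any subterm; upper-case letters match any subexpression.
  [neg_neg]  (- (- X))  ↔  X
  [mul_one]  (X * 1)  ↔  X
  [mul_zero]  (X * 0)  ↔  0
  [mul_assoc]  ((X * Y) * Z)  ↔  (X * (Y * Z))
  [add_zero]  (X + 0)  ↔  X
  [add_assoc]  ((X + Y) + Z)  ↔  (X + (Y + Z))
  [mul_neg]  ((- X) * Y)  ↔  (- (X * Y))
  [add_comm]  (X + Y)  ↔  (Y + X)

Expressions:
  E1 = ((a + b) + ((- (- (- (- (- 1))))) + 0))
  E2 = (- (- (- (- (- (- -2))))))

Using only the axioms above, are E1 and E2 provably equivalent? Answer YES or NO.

The axioms are sound identities: if E1 ↔* E2 then E1 and E2 evaluate identically under any assignment.
Under a=0, b=0: E1 evaluates to -1, E2 to -2. Distinct ⇒ no rewrite sequence connects them.

NO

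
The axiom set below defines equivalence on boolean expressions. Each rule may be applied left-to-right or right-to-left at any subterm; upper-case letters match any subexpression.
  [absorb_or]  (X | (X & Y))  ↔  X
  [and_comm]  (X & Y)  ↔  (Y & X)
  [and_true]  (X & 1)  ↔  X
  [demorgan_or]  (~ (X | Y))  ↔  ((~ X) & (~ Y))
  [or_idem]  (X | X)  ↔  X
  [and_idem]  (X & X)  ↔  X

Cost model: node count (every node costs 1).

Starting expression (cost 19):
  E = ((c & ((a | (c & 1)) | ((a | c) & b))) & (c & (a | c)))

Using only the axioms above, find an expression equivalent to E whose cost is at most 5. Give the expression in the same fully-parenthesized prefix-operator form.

step 1: and_true (→) rewrites (c & 1) into c, now ((c & ((a | c) | ((a | c) & b))) & (c & (a | c)))
step 2: absorb_or (→) rewrites ((a | c) | ((a | c) & b)) into (a | c), now ((c & (a | c)) & (c & (a | c)))
step 3: and_idem (→) rewrites ((c & (a | c)) & (c & (a | c))) into (c & (a | c)), reaching cost 5 (bound 5)

(c & (a | c))   [cost 5]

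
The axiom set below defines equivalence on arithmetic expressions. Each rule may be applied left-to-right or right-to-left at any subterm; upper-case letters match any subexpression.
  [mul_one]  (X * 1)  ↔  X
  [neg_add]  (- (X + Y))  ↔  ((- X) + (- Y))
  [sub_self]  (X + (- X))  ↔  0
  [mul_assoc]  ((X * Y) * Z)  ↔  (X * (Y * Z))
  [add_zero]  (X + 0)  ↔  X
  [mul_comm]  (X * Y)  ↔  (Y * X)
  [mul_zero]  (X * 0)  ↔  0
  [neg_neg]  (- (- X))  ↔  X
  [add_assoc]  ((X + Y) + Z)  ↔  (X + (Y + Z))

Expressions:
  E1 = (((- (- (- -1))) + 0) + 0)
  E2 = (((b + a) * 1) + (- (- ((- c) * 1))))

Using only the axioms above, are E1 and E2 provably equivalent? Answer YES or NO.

The axioms are sound identities: if E1 ↔* E2 then E1 and E2 evaluate identically under any assignment.
Under a=0, b=0, c=0: E1 evaluates to 1, E2 to 0. Distinct ⇒ no rewrite sequence connects them.

NO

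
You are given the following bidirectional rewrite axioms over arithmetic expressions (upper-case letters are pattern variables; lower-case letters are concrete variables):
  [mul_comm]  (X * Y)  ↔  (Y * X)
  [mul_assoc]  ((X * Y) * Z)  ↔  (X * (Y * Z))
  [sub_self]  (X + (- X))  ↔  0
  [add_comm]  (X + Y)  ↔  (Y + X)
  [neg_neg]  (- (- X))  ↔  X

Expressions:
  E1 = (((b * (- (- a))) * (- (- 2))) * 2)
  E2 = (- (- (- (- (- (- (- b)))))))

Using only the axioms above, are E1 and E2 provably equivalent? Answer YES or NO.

All listed rules preserve value, hence provable equivalence implies equal values everywhere; look for a separating assignment.
a=0, b=1 gives E1 ↦ 0, E2 ↦ -1; values differ ⇒ not provably equivalent.

NO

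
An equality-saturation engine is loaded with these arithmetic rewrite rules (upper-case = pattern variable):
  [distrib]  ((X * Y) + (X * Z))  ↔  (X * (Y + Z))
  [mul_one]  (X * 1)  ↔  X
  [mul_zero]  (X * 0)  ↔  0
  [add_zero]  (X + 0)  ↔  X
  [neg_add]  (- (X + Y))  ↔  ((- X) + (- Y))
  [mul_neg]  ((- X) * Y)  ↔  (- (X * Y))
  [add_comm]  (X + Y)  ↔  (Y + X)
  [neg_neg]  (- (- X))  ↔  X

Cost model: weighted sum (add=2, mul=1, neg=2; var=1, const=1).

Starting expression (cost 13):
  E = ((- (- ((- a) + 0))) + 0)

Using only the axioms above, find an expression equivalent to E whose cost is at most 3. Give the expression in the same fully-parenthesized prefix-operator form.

(- a)   [cost 3]

1. [add_zero →] ((- a) + 0)  →  (- a);  E = ((- (- (- a))) + 0)
2. [add_zero →] ((- (- (- a))) + 0)  →  (- (- (- a)))
3. [neg_neg →] (- (- a))  →  a;  cost 3 ≤ 3, done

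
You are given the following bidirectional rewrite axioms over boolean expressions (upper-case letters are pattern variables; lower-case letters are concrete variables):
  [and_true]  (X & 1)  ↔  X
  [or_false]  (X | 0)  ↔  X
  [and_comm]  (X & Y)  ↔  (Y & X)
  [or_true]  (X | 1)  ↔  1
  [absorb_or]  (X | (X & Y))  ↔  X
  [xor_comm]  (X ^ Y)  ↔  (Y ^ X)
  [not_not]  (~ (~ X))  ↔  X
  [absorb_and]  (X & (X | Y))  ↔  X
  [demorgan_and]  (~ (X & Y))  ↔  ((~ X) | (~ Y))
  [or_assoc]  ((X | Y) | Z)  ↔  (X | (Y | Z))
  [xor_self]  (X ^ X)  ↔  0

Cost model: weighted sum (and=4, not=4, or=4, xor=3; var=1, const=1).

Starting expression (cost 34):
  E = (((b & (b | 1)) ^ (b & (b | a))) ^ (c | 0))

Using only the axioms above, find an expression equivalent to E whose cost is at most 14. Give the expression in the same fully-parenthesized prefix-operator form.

((c | 0) ^ (b ^ b))   [cost 14]

1. [absorb_and →] (b & (b | a))  →  b;  E = (((b & (b | 1)) ^ b) ^ (c | 0))
2. [xor_comm →] (((b & (b | 1)) ^ b) ^ (c | 0))  →  ((c | 0) ^ ((b & (b | 1)) ^ b))
3. [absorb_and →] (b & (b | 1))  →  b;  cost 14 ≤ 14, done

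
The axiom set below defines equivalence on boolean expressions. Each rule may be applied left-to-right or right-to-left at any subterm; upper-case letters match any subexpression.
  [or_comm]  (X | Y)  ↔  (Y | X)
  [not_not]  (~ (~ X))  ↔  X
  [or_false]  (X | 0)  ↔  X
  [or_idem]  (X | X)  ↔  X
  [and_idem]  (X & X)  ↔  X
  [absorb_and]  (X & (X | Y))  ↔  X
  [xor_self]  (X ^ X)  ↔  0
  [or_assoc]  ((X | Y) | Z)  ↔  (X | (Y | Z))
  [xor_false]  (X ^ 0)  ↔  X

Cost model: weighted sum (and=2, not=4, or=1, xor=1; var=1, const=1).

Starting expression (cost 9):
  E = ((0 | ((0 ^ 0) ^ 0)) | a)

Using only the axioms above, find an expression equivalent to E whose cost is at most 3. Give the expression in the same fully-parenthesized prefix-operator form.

(0 | a)   [cost 3]

1. [xor_false →] (0 ^ 0)  →  0;  E = ((0 | (0 ^ 0)) | a)
2. [xor_false →] (0 ^ 0)  →  0;  E = ((0 | 0) | a)
3. [or_idem →] (0 | 0)  →  0;  cost 3 ≤ 3, done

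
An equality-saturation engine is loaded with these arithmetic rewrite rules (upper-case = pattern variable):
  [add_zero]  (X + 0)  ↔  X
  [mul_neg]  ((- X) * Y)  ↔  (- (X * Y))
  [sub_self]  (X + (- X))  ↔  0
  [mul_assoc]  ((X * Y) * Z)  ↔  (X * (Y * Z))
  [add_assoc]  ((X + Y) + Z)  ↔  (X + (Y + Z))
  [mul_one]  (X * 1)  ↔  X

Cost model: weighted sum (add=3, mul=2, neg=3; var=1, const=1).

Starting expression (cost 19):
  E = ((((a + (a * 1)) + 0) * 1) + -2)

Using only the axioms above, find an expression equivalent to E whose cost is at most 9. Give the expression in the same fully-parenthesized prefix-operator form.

((a + a) + -2)   [cost 9]

1. [add_zero →] ((a + (a * 1)) + 0)  →  (a + (a * 1));  E = (((a + (a * 1)) * 1) + -2)
2. [mul_one →] ((a + (a * 1)) * 1)  →  (a + (a * 1));  E = ((a + (a * 1)) + -2)
3. [mul_one →] (a * 1)  →  a;  cost 9 ≤ 9, done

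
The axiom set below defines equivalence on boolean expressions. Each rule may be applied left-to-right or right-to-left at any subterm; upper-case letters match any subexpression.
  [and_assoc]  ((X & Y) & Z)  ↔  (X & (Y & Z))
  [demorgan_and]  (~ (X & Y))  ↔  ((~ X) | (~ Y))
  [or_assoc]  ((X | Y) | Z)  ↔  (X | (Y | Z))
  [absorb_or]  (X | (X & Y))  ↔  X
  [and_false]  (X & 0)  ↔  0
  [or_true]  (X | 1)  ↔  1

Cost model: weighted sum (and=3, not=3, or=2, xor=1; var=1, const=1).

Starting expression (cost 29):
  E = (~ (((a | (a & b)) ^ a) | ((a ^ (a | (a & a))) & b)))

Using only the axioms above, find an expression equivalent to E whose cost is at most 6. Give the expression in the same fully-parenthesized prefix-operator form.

(~ (a ^ a))   [cost 6]

1. [absorb_or →] (a | (a & b))  →  a;  E = (~ ((a ^ a) | ((a ^ (a | (a & a))) & b)))
2. [absorb_or →] (a | (a & a))  →  a;  E = (~ ((a ^ a) | ((a ^ a) & b)))
3. [absorb_or →] ((a ^ a) | ((a ^ a) & b))  →  (a ^ a);  cost 6 ≤ 6, done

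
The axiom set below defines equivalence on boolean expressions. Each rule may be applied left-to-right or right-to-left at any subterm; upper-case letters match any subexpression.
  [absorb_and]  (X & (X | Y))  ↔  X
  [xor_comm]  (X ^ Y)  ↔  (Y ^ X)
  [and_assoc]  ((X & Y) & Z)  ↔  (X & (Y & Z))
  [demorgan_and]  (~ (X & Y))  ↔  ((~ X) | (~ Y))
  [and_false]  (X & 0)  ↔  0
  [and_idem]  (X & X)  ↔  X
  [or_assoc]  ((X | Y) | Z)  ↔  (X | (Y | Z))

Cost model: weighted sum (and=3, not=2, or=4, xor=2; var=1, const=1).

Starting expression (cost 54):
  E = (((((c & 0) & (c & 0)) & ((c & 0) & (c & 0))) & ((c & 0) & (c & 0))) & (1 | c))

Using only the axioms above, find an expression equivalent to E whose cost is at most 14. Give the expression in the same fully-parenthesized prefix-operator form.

((c & 0) & (1 | c))   [cost 14]

1. [and_idem →] (((c & 0) & (c & 0)) & ((c & 0) & (c & 0)))  →  ((c & 0) & (c & 0));  E = ((((c & 0) & (c & 0)) & ((c & 0) & (c & 0))) & (1 | c))
2. [and_idem →] (((c & 0) & (c & 0)) & ((c & 0) & (c & 0)))  →  ((c & 0) & (c & 0));  E = (((c & 0) & (c & 0)) & (1 | c))
3. [and_idem →] ((c & 0) & (c & 0))  →  (c & 0);  cost 14 ≤ 14, done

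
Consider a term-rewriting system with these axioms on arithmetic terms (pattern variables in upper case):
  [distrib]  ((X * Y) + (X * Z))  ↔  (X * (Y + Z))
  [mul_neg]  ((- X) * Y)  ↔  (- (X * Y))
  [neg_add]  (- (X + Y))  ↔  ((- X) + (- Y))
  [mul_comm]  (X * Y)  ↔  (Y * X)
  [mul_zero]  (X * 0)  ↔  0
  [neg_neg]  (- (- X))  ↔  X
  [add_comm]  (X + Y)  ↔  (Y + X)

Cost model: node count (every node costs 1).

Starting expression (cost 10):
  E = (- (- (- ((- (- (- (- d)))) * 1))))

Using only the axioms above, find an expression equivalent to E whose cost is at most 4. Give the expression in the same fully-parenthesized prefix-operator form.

(- (d * 1))   [cost 4]

step 1: neg_neg (→) rewrites (- (- (- ((- (- (- (- d)))) * 1)))) into (- ((- (- (- (- d)))) * 1))
step 2: neg_neg (→) rewrites (- (- (- d))) into (- d), now (- ((- (- d)) * 1))
step 3: neg_neg (→) rewrites (- (- d)) into d, reaching cost 4 (bound 4)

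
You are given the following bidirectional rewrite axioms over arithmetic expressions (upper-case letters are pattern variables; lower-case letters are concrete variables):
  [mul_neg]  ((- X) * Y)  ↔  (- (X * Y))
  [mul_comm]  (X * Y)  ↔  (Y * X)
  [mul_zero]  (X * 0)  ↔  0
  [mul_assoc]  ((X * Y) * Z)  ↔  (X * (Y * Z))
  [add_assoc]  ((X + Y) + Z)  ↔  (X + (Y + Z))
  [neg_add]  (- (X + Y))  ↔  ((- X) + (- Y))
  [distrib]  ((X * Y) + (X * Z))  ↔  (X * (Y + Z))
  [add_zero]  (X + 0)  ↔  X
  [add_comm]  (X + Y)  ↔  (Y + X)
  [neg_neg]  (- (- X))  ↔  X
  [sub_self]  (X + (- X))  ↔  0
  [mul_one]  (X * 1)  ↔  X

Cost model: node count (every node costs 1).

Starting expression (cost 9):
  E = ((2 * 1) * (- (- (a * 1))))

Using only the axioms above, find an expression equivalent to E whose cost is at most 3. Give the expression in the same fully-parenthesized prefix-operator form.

(2 * a)   [cost 3]

1. [neg_neg →] (- (- (a * 1)))  →  (a * 1);  E = ((2 * 1) * (a * 1))
2. [mul_one →] (a * 1)  →  a;  E = ((2 * 1) * a)
3. [mul_one →] (2 * 1)  →  2;  cost 3 ≤ 3, done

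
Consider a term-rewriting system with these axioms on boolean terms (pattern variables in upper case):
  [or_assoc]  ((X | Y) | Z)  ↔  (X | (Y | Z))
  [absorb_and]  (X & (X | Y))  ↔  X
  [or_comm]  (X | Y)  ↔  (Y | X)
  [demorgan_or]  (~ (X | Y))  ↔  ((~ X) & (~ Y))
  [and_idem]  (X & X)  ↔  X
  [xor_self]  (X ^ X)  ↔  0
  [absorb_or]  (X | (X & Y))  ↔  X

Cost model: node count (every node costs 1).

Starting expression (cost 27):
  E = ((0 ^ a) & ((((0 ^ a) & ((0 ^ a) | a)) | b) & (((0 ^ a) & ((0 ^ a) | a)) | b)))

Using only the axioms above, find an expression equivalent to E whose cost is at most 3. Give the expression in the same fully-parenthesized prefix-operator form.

(0 ^ a)   [cost 3]

1. [and_idem →] ((((0 ^ a) & ((0 ^ a) | a)) | b) & (((0 ^ a) & ((0 ^ a) | a)) | b))  →  (((0 ^ a) & ((0 ^ a) | a)) | b);  E = ((0 ^ a) & (((0 ^ a) & ((0 ^ a) | a)) | b))
2. [absorb_and →] ((0 ^ a) & ((0 ^ a) | a))  →  (0 ^ a);  E = ((0 ^ a) & ((0 ^ a) | b))
3. [absorb_and →] ((0 ^ a) & ((0 ^ a) | b))  →  (0 ^ a);  cost 3 ≤ 3, done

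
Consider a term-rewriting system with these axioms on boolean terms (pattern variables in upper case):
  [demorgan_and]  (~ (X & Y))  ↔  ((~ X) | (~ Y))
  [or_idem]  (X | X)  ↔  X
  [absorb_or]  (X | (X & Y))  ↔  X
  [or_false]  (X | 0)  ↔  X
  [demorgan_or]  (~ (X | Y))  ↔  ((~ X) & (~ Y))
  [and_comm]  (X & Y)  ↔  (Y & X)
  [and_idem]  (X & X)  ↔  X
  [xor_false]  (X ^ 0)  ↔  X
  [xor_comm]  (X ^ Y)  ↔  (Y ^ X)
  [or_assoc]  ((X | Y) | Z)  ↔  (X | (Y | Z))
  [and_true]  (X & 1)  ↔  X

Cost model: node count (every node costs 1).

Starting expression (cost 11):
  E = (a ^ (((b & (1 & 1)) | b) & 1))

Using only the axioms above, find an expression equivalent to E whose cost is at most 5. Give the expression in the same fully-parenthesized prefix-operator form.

1. [and_idem →] (1 & 1)  →  1;  E = (a ^ (((b & 1) | b) & 1))
2. [and_true →] (b & 1)  →  b;  E = (a ^ ((b | b) & 1))
3. [and_true →] ((b | b) & 1)  →  (b | b);  cost 5 ≤ 5, done

(a ^ (b | b))   [cost 5]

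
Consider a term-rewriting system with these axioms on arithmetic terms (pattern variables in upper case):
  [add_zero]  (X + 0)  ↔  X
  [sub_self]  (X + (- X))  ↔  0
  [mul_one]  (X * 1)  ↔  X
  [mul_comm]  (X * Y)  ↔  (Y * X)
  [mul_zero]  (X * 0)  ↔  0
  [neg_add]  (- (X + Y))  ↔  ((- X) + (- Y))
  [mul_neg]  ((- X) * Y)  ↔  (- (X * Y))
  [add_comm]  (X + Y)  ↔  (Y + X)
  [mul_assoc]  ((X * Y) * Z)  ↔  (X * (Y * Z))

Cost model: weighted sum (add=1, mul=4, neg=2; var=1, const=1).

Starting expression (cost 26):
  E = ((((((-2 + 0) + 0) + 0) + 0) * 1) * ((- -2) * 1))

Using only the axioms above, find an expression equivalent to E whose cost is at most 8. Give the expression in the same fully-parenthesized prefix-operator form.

(1) ((-2 + 0) + 0)  =[add_zero →]=  (-2 + 0)    ⊢ (((((-2 + 0) + 0) + 0) * 1) * ((- -2) * 1))
(2) ((- -2) * 1)  =[mul_one →]=  (- -2)    ⊢ (((((-2 + 0) + 0) + 0) * 1) * (- -2))
(3) ((((-2 + 0) + 0) + 0) * 1)  =[mul_one →]=  (((-2 + 0) + 0) + 0)    ⊢ ((((-2 + 0) + 0) + 0) * (- -2))
(4) ((-2 + 0) + 0)  =[add_zero →]=  (-2 + 0)    ⊢ (((-2 + 0) + 0) * (- -2))
(5) (-2 + 0)  =[add_zero →]=  -2    ⊢ ((-2 + 0) * (- -2))
(6) ((-2 + 0) * (- -2))  =[mul_comm →]=  ((- -2) * (-2 + 0))
(7) (-2 + 0)  =[add_zero →]=  -2    ⊢ cost 8, within 8

((- -2) * -2)   [cost 8]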